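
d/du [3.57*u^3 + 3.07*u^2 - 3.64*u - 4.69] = 10.71*u^2 + 6.14*u - 3.64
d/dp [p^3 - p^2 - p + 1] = 3*p^2 - 2*p - 1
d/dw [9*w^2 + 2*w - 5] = 18*w + 2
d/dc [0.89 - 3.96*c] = -3.96000000000000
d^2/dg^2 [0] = 0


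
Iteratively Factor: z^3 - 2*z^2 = (z - 2)*(z^2) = z*(z - 2)*(z)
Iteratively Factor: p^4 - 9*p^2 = (p + 3)*(p^3 - 3*p^2) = (p - 3)*(p + 3)*(p^2) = p*(p - 3)*(p + 3)*(p)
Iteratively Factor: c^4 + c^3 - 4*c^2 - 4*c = (c + 1)*(c^3 - 4*c) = c*(c + 1)*(c^2 - 4) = c*(c + 1)*(c + 2)*(c - 2)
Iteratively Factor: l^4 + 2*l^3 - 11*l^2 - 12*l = (l + 1)*(l^3 + l^2 - 12*l) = l*(l + 1)*(l^2 + l - 12) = l*(l + 1)*(l + 4)*(l - 3)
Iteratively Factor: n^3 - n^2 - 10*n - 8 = (n + 2)*(n^2 - 3*n - 4) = (n - 4)*(n + 2)*(n + 1)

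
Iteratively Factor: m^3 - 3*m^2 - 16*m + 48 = (m - 3)*(m^2 - 16) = (m - 4)*(m - 3)*(m + 4)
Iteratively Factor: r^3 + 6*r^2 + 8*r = (r + 2)*(r^2 + 4*r) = (r + 2)*(r + 4)*(r)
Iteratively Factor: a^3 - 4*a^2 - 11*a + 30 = (a + 3)*(a^2 - 7*a + 10) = (a - 5)*(a + 3)*(a - 2)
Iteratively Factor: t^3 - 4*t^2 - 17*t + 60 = (t - 3)*(t^2 - t - 20) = (t - 5)*(t - 3)*(t + 4)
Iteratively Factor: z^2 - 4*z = (z - 4)*(z)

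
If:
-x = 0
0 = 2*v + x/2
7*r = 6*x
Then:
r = 0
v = 0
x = 0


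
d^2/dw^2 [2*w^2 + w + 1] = 4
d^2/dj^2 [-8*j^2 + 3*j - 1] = -16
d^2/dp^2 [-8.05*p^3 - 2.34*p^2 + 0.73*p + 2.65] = -48.3*p - 4.68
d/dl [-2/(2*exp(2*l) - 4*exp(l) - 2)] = 2*(exp(l) - 1)*exp(l)/(-exp(2*l) + 2*exp(l) + 1)^2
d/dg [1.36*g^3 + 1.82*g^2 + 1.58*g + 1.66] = 4.08*g^2 + 3.64*g + 1.58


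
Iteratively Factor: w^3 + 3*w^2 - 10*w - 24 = (w - 3)*(w^2 + 6*w + 8) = (w - 3)*(w + 2)*(w + 4)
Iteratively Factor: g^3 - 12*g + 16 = (g + 4)*(g^2 - 4*g + 4) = (g - 2)*(g + 4)*(g - 2)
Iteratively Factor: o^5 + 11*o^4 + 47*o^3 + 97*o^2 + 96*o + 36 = (o + 3)*(o^4 + 8*o^3 + 23*o^2 + 28*o + 12) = (o + 2)*(o + 3)*(o^3 + 6*o^2 + 11*o + 6) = (o + 1)*(o + 2)*(o + 3)*(o^2 + 5*o + 6) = (o + 1)*(o + 2)*(o + 3)^2*(o + 2)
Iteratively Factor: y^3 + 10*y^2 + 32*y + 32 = (y + 4)*(y^2 + 6*y + 8) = (y + 2)*(y + 4)*(y + 4)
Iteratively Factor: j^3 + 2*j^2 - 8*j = (j - 2)*(j^2 + 4*j) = j*(j - 2)*(j + 4)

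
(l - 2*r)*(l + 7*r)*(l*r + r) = l^3*r + 5*l^2*r^2 + l^2*r - 14*l*r^3 + 5*l*r^2 - 14*r^3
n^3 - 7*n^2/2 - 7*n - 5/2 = (n - 5)*(n + 1/2)*(n + 1)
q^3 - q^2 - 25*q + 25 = (q - 5)*(q - 1)*(q + 5)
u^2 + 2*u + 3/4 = (u + 1/2)*(u + 3/2)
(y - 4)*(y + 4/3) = y^2 - 8*y/3 - 16/3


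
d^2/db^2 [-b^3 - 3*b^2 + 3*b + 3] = -6*b - 6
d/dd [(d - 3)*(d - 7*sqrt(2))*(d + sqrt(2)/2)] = 3*d^2 - 13*sqrt(2)*d - 6*d - 7 + 39*sqrt(2)/2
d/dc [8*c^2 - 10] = 16*c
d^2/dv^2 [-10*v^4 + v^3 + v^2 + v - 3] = -120*v^2 + 6*v + 2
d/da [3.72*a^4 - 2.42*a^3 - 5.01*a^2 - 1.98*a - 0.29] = 14.88*a^3 - 7.26*a^2 - 10.02*a - 1.98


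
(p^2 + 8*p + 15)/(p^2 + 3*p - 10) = (p + 3)/(p - 2)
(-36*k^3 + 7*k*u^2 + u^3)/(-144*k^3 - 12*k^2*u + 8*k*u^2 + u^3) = (-6*k^2 + k*u + u^2)/(-24*k^2 + 2*k*u + u^2)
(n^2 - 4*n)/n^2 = (n - 4)/n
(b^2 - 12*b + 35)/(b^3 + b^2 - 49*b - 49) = (b - 5)/(b^2 + 8*b + 7)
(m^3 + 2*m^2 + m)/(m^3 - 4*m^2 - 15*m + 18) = m*(m^2 + 2*m + 1)/(m^3 - 4*m^2 - 15*m + 18)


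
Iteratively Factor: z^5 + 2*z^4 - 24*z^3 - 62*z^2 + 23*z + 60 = (z + 4)*(z^4 - 2*z^3 - 16*z^2 + 2*z + 15) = (z - 1)*(z + 4)*(z^3 - z^2 - 17*z - 15) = (z - 1)*(z + 3)*(z + 4)*(z^2 - 4*z - 5) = (z - 1)*(z + 1)*(z + 3)*(z + 4)*(z - 5)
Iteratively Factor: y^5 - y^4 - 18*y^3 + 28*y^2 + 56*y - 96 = (y + 4)*(y^4 - 5*y^3 + 2*y^2 + 20*y - 24) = (y - 2)*(y + 4)*(y^3 - 3*y^2 - 4*y + 12) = (y - 2)*(y + 2)*(y + 4)*(y^2 - 5*y + 6) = (y - 3)*(y - 2)*(y + 2)*(y + 4)*(y - 2)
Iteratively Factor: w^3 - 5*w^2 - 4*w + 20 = (w + 2)*(w^2 - 7*w + 10) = (w - 5)*(w + 2)*(w - 2)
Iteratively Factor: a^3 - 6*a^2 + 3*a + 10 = (a - 5)*(a^2 - a - 2) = (a - 5)*(a + 1)*(a - 2)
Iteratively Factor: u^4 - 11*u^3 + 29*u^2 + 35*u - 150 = (u - 5)*(u^3 - 6*u^2 - u + 30) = (u - 5)^2*(u^2 - u - 6) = (u - 5)^2*(u + 2)*(u - 3)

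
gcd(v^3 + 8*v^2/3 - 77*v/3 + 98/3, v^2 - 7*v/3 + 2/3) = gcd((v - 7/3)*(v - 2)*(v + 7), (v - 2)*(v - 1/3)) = v - 2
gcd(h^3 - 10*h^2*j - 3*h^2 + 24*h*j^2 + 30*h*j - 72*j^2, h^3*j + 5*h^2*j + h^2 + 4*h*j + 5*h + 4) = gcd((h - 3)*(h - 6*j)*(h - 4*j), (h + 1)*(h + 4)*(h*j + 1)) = 1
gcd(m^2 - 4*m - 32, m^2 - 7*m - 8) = m - 8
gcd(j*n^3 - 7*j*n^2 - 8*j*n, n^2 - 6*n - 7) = n + 1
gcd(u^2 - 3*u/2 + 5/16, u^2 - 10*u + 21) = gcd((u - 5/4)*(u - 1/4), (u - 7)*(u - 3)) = 1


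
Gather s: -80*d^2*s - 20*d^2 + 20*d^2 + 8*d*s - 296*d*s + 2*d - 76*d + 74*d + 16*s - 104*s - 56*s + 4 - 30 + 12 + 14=s*(-80*d^2 - 288*d - 144)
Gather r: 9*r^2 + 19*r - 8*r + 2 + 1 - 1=9*r^2 + 11*r + 2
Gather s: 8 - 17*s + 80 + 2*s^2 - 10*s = 2*s^2 - 27*s + 88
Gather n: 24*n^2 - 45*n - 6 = 24*n^2 - 45*n - 6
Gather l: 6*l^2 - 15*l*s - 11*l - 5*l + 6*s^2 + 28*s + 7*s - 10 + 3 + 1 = 6*l^2 + l*(-15*s - 16) + 6*s^2 + 35*s - 6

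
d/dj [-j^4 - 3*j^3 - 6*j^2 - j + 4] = -4*j^3 - 9*j^2 - 12*j - 1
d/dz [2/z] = -2/z^2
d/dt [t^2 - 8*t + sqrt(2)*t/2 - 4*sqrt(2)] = 2*t - 8 + sqrt(2)/2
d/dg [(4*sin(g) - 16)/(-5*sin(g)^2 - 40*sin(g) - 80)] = 4*(sin(g) - 12)*cos(g)/(5*(sin(g) + 4)^3)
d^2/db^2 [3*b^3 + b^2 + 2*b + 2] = 18*b + 2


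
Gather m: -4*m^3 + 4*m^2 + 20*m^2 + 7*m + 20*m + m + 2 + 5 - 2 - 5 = -4*m^3 + 24*m^2 + 28*m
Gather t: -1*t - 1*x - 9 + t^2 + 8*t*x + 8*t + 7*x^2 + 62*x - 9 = t^2 + t*(8*x + 7) + 7*x^2 + 61*x - 18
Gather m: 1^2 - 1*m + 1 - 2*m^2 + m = 2 - 2*m^2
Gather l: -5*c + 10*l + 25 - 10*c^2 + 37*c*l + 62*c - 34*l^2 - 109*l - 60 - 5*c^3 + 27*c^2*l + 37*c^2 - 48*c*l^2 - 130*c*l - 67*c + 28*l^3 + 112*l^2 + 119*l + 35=-5*c^3 + 27*c^2 - 10*c + 28*l^3 + l^2*(78 - 48*c) + l*(27*c^2 - 93*c + 20)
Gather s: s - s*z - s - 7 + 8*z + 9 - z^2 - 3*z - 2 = -s*z - z^2 + 5*z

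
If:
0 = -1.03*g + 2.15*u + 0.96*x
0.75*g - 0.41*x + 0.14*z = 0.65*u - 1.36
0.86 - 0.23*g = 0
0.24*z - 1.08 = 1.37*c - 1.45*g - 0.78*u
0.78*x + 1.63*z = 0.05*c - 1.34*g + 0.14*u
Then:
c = -0.97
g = 3.74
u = -4.22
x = 13.46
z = -9.91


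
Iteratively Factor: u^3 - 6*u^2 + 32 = (u + 2)*(u^2 - 8*u + 16) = (u - 4)*(u + 2)*(u - 4)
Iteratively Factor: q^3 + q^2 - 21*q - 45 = (q - 5)*(q^2 + 6*q + 9) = (q - 5)*(q + 3)*(q + 3)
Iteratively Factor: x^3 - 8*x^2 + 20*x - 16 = (x - 4)*(x^2 - 4*x + 4) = (x - 4)*(x - 2)*(x - 2)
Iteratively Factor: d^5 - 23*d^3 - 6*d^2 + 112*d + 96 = (d + 2)*(d^4 - 2*d^3 - 19*d^2 + 32*d + 48) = (d - 4)*(d + 2)*(d^3 + 2*d^2 - 11*d - 12) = (d - 4)*(d + 2)*(d + 4)*(d^2 - 2*d - 3) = (d - 4)*(d - 3)*(d + 2)*(d + 4)*(d + 1)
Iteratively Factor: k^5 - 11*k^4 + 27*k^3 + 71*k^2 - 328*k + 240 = (k - 4)*(k^4 - 7*k^3 - k^2 + 67*k - 60) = (k - 4)*(k - 1)*(k^3 - 6*k^2 - 7*k + 60) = (k - 4)*(k - 1)*(k + 3)*(k^2 - 9*k + 20) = (k - 4)^2*(k - 1)*(k + 3)*(k - 5)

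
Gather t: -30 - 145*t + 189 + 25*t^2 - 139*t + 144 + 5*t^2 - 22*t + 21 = 30*t^2 - 306*t + 324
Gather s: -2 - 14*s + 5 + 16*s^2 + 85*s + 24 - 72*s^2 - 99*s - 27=-56*s^2 - 28*s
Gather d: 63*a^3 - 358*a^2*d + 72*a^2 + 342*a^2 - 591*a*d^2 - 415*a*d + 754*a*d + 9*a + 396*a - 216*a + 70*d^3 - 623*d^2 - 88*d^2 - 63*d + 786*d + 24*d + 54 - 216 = 63*a^3 + 414*a^2 + 189*a + 70*d^3 + d^2*(-591*a - 711) + d*(-358*a^2 + 339*a + 747) - 162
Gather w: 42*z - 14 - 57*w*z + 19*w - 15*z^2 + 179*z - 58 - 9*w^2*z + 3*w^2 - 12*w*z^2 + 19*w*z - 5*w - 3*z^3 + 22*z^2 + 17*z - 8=w^2*(3 - 9*z) + w*(-12*z^2 - 38*z + 14) - 3*z^3 + 7*z^2 + 238*z - 80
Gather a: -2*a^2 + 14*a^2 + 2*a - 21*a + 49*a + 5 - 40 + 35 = 12*a^2 + 30*a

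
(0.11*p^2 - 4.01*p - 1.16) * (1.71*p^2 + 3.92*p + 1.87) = 0.1881*p^4 - 6.4259*p^3 - 17.4971*p^2 - 12.0459*p - 2.1692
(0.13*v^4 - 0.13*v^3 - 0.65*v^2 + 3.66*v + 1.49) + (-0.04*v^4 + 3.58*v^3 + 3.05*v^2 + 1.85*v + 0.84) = 0.09*v^4 + 3.45*v^3 + 2.4*v^2 + 5.51*v + 2.33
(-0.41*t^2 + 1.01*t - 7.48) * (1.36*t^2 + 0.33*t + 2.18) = -0.5576*t^4 + 1.2383*t^3 - 10.7333*t^2 - 0.2666*t - 16.3064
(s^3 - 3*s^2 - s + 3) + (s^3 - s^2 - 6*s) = 2*s^3 - 4*s^2 - 7*s + 3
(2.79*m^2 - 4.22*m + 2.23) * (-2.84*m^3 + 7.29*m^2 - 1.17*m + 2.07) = -7.9236*m^5 + 32.3239*m^4 - 40.3613*m^3 + 26.9694*m^2 - 11.3445*m + 4.6161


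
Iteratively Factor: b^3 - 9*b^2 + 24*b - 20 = (b - 2)*(b^2 - 7*b + 10) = (b - 5)*(b - 2)*(b - 2)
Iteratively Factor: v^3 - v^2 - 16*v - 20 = (v + 2)*(v^2 - 3*v - 10) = (v - 5)*(v + 2)*(v + 2)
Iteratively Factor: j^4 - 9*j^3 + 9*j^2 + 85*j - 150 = (j - 2)*(j^3 - 7*j^2 - 5*j + 75) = (j - 5)*(j - 2)*(j^2 - 2*j - 15) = (j - 5)^2*(j - 2)*(j + 3)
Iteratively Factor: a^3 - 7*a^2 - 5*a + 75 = (a + 3)*(a^2 - 10*a + 25) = (a - 5)*(a + 3)*(a - 5)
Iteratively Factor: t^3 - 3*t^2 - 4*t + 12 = (t - 3)*(t^2 - 4) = (t - 3)*(t - 2)*(t + 2)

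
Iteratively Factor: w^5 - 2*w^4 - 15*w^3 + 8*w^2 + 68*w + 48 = (w + 1)*(w^4 - 3*w^3 - 12*w^2 + 20*w + 48) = (w + 1)*(w + 2)*(w^3 - 5*w^2 - 2*w + 24) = (w - 3)*(w + 1)*(w + 2)*(w^2 - 2*w - 8) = (w - 4)*(w - 3)*(w + 1)*(w + 2)*(w + 2)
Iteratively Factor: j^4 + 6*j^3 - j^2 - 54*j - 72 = (j + 3)*(j^3 + 3*j^2 - 10*j - 24) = (j - 3)*(j + 3)*(j^2 + 6*j + 8) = (j - 3)*(j + 3)*(j + 4)*(j + 2)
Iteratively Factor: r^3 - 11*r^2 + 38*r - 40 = (r - 2)*(r^2 - 9*r + 20) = (r - 5)*(r - 2)*(r - 4)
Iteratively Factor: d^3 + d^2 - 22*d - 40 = (d + 2)*(d^2 - d - 20) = (d + 2)*(d + 4)*(d - 5)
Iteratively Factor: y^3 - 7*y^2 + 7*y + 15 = (y + 1)*(y^2 - 8*y + 15) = (y - 5)*(y + 1)*(y - 3)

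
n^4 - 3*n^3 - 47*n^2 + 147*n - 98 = (n - 7)*(n - 2)*(n - 1)*(n + 7)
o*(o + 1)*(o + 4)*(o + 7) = o^4 + 12*o^3 + 39*o^2 + 28*o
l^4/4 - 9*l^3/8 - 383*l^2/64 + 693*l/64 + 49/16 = (l/4 + 1)*(l - 7)*(l - 7/4)*(l + 1/4)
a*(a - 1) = a^2 - a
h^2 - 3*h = h*(h - 3)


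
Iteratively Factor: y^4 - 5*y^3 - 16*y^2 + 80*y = (y)*(y^3 - 5*y^2 - 16*y + 80) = y*(y - 5)*(y^2 - 16) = y*(y - 5)*(y - 4)*(y + 4)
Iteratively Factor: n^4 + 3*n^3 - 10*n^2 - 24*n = (n - 3)*(n^3 + 6*n^2 + 8*n) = (n - 3)*(n + 2)*(n^2 + 4*n) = (n - 3)*(n + 2)*(n + 4)*(n)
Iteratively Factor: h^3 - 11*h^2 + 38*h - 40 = (h - 4)*(h^2 - 7*h + 10) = (h - 4)*(h - 2)*(h - 5)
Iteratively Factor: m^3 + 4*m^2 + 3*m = (m + 3)*(m^2 + m) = m*(m + 3)*(m + 1)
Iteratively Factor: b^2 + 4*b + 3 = (b + 3)*(b + 1)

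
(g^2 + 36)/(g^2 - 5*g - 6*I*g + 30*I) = (g + 6*I)/(g - 5)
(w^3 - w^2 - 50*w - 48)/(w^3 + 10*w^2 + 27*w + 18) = (w - 8)/(w + 3)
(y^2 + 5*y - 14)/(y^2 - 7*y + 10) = (y + 7)/(y - 5)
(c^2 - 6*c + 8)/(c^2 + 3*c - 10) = (c - 4)/(c + 5)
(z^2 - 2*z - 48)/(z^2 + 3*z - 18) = (z - 8)/(z - 3)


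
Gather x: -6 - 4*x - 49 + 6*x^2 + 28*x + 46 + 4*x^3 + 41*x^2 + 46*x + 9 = 4*x^3 + 47*x^2 + 70*x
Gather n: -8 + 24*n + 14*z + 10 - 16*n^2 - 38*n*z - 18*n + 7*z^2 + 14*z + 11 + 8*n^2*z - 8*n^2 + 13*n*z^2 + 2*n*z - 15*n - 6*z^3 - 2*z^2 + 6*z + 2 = n^2*(8*z - 24) + n*(13*z^2 - 36*z - 9) - 6*z^3 + 5*z^2 + 34*z + 15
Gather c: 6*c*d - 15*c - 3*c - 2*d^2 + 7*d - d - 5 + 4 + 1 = c*(6*d - 18) - 2*d^2 + 6*d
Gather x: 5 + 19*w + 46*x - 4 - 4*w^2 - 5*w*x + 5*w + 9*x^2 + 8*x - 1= -4*w^2 + 24*w + 9*x^2 + x*(54 - 5*w)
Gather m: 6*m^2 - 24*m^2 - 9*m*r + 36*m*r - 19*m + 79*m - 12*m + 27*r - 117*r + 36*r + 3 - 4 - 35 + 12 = -18*m^2 + m*(27*r + 48) - 54*r - 24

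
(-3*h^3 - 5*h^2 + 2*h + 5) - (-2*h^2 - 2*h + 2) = -3*h^3 - 3*h^2 + 4*h + 3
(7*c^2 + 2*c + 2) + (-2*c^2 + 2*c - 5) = 5*c^2 + 4*c - 3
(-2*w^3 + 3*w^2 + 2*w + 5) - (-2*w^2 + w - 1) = -2*w^3 + 5*w^2 + w + 6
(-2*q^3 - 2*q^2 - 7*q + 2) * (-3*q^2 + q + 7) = 6*q^5 + 4*q^4 + 5*q^3 - 27*q^2 - 47*q + 14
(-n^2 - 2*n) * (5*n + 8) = -5*n^3 - 18*n^2 - 16*n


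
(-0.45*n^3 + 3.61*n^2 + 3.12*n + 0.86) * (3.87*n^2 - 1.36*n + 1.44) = -1.7415*n^5 + 14.5827*n^4 + 6.5168*n^3 + 4.2834*n^2 + 3.3232*n + 1.2384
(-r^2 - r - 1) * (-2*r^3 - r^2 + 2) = 2*r^5 + 3*r^4 + 3*r^3 - r^2 - 2*r - 2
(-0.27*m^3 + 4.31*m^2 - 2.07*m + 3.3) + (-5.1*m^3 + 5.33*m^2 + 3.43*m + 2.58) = -5.37*m^3 + 9.64*m^2 + 1.36*m + 5.88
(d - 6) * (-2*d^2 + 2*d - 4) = -2*d^3 + 14*d^2 - 16*d + 24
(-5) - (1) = -6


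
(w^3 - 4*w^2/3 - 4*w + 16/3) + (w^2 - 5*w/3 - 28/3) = w^3 - w^2/3 - 17*w/3 - 4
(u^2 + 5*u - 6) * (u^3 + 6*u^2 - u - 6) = u^5 + 11*u^4 + 23*u^3 - 47*u^2 - 24*u + 36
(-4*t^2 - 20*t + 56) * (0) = 0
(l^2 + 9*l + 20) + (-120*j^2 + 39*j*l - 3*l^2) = -120*j^2 + 39*j*l - 2*l^2 + 9*l + 20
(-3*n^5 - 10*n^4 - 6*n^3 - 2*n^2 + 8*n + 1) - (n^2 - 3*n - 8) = -3*n^5 - 10*n^4 - 6*n^3 - 3*n^2 + 11*n + 9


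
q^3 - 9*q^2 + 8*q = q*(q - 8)*(q - 1)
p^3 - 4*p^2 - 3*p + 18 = (p - 3)^2*(p + 2)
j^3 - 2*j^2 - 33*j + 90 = (j - 5)*(j - 3)*(j + 6)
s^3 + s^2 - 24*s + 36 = (s - 3)*(s - 2)*(s + 6)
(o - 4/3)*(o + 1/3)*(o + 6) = o^3 + 5*o^2 - 58*o/9 - 8/3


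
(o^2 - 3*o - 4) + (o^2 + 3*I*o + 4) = 2*o^2 - 3*o + 3*I*o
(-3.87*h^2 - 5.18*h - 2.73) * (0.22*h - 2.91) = -0.8514*h^3 + 10.1221*h^2 + 14.4732*h + 7.9443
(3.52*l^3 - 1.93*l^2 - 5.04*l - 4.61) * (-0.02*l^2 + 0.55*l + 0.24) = -0.0704*l^5 + 1.9746*l^4 - 0.1159*l^3 - 3.143*l^2 - 3.7451*l - 1.1064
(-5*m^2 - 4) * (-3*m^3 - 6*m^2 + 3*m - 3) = 15*m^5 + 30*m^4 - 3*m^3 + 39*m^2 - 12*m + 12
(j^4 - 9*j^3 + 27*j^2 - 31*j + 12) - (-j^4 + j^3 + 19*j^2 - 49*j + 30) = 2*j^4 - 10*j^3 + 8*j^2 + 18*j - 18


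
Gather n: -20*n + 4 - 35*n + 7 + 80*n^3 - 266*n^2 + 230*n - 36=80*n^3 - 266*n^2 + 175*n - 25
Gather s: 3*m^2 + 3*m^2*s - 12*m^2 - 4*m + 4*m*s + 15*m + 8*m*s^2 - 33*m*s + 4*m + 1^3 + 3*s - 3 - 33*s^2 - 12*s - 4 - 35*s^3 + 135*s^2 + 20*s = -9*m^2 + 15*m - 35*s^3 + s^2*(8*m + 102) + s*(3*m^2 - 29*m + 11) - 6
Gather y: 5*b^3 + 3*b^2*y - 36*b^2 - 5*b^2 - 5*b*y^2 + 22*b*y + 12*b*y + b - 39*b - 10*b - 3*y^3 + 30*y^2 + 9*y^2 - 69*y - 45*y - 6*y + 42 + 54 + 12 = 5*b^3 - 41*b^2 - 48*b - 3*y^3 + y^2*(39 - 5*b) + y*(3*b^2 + 34*b - 120) + 108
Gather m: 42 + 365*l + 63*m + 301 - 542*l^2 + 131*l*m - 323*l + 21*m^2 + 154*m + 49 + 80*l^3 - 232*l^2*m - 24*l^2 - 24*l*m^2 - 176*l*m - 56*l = 80*l^3 - 566*l^2 - 14*l + m^2*(21 - 24*l) + m*(-232*l^2 - 45*l + 217) + 392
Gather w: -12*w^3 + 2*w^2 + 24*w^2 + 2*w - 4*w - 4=-12*w^3 + 26*w^2 - 2*w - 4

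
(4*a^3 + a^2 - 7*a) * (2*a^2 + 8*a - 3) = 8*a^5 + 34*a^4 - 18*a^3 - 59*a^2 + 21*a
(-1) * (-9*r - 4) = 9*r + 4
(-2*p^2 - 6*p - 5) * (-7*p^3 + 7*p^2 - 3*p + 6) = 14*p^5 + 28*p^4 - p^3 - 29*p^2 - 21*p - 30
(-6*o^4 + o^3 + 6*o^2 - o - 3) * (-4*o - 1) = 24*o^5 + 2*o^4 - 25*o^3 - 2*o^2 + 13*o + 3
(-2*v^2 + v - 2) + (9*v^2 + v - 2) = 7*v^2 + 2*v - 4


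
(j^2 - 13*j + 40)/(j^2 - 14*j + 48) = (j - 5)/(j - 6)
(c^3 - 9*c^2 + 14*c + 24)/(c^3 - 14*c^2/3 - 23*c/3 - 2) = 3*(c - 4)/(3*c + 1)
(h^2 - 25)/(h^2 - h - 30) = (h - 5)/(h - 6)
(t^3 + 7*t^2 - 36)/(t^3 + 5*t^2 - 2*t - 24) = (t + 6)/(t + 4)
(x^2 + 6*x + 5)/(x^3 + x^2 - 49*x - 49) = (x + 5)/(x^2 - 49)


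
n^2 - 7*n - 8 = (n - 8)*(n + 1)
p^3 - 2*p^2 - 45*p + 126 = (p - 6)*(p - 3)*(p + 7)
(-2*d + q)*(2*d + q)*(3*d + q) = -12*d^3 - 4*d^2*q + 3*d*q^2 + q^3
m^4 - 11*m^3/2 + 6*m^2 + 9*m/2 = m*(m - 3)^2*(m + 1/2)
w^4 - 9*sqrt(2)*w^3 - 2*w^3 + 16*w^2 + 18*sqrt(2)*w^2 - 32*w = w*(w - 2)*(w - 8*sqrt(2))*(w - sqrt(2))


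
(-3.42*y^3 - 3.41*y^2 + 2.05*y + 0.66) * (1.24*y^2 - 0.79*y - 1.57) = -4.2408*y^5 - 1.5266*y^4 + 10.6053*y^3 + 4.5526*y^2 - 3.7399*y - 1.0362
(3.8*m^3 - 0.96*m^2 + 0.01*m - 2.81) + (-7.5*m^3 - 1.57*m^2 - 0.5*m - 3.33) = -3.7*m^3 - 2.53*m^2 - 0.49*m - 6.14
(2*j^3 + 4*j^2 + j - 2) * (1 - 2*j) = -4*j^4 - 6*j^3 + 2*j^2 + 5*j - 2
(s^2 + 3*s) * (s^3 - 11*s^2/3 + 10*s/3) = s^5 - 2*s^4/3 - 23*s^3/3 + 10*s^2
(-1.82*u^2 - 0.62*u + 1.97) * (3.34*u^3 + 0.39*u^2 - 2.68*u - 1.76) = -6.0788*u^5 - 2.7806*u^4 + 11.2156*u^3 + 5.6331*u^2 - 4.1884*u - 3.4672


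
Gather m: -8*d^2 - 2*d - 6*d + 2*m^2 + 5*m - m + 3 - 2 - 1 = -8*d^2 - 8*d + 2*m^2 + 4*m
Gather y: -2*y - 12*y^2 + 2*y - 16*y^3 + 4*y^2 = -16*y^3 - 8*y^2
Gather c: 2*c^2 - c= 2*c^2 - c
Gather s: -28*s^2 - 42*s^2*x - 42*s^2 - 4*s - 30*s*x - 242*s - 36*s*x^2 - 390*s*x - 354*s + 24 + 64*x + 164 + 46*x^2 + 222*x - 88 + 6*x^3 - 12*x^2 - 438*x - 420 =s^2*(-42*x - 70) + s*(-36*x^2 - 420*x - 600) + 6*x^3 + 34*x^2 - 152*x - 320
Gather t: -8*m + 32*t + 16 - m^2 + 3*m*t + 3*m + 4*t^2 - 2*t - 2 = -m^2 - 5*m + 4*t^2 + t*(3*m + 30) + 14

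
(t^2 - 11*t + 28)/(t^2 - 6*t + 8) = (t - 7)/(t - 2)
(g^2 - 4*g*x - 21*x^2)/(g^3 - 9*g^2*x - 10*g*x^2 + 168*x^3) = (-g - 3*x)/(-g^2 + 2*g*x + 24*x^2)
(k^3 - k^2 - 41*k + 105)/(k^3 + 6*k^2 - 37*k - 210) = (k^2 - 8*k + 15)/(k^2 - k - 30)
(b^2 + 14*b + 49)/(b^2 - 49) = (b + 7)/(b - 7)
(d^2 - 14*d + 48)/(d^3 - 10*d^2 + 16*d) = (d - 6)/(d*(d - 2))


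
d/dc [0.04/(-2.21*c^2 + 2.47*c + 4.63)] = (0.1768*c - 0.0988)/(-2.21*c^2 + 2.47*c + 4.63)^2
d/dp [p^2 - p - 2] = 2*p - 1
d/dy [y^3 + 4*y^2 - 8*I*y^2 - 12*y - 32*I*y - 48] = 3*y^2 + y*(8 - 16*I) - 12 - 32*I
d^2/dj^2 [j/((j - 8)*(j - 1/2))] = 16*(j^3 - 12*j + 34)/(8*j^6 - 204*j^5 + 1830*j^4 - 6545*j^3 + 7320*j^2 - 3264*j + 512)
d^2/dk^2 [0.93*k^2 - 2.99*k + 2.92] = 1.86000000000000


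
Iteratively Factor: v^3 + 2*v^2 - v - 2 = (v + 1)*(v^2 + v - 2) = (v - 1)*(v + 1)*(v + 2)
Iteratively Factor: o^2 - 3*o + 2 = (o - 1)*(o - 2)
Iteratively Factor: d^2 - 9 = (d + 3)*(d - 3)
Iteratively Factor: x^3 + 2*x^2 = (x)*(x^2 + 2*x) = x*(x + 2)*(x)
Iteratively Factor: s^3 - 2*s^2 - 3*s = (s - 3)*(s^2 + s) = (s - 3)*(s + 1)*(s)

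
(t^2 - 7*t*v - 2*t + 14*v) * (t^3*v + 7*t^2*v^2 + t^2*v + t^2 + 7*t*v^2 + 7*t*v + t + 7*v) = t^5*v - t^4*v + t^4 - 49*t^3*v^3 - 2*t^3*v - t^3 + 49*t^2*v^3 - 49*t^2*v^2 - 2*t^2 + 98*t*v^3 + 49*t*v^2 + 98*v^2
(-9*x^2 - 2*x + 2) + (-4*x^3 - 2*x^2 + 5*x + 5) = -4*x^3 - 11*x^2 + 3*x + 7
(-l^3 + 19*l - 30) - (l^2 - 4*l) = -l^3 - l^2 + 23*l - 30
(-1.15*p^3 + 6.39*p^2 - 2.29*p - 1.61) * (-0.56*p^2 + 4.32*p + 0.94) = 0.644*p^5 - 8.5464*p^4 + 27.8062*p^3 - 2.9846*p^2 - 9.1078*p - 1.5134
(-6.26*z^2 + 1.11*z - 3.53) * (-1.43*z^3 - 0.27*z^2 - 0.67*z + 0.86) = 8.9518*z^5 + 0.1029*z^4 + 8.9424*z^3 - 5.1742*z^2 + 3.3197*z - 3.0358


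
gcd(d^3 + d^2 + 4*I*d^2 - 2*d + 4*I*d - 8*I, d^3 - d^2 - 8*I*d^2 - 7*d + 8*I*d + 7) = d - 1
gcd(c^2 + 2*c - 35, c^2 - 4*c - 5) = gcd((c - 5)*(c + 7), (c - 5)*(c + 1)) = c - 5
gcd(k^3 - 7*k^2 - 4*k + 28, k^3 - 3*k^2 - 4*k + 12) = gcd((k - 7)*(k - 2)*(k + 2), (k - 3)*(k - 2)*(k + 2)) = k^2 - 4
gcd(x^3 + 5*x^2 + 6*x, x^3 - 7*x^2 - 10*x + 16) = x + 2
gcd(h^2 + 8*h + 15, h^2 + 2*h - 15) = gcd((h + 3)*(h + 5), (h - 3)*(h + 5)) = h + 5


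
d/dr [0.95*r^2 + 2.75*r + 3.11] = 1.9*r + 2.75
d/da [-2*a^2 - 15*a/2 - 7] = -4*a - 15/2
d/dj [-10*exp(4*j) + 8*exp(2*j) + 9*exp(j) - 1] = (-40*exp(3*j) + 16*exp(j) + 9)*exp(j)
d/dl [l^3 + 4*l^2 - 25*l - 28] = 3*l^2 + 8*l - 25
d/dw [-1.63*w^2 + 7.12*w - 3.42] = 7.12 - 3.26*w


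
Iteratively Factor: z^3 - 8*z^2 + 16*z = (z - 4)*(z^2 - 4*z) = (z - 4)^2*(z)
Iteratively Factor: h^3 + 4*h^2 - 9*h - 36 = (h + 3)*(h^2 + h - 12) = (h + 3)*(h + 4)*(h - 3)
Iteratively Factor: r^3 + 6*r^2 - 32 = (r + 4)*(r^2 + 2*r - 8) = (r - 2)*(r + 4)*(r + 4)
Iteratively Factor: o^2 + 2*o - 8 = (o + 4)*(o - 2)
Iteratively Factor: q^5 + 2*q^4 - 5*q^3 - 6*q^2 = (q + 3)*(q^4 - q^3 - 2*q^2) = (q - 2)*(q + 3)*(q^3 + q^2) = (q - 2)*(q + 1)*(q + 3)*(q^2) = q*(q - 2)*(q + 1)*(q + 3)*(q)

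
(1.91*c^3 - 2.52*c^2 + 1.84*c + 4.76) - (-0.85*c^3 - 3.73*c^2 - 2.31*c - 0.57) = 2.76*c^3 + 1.21*c^2 + 4.15*c + 5.33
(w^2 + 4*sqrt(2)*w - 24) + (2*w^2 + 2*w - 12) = 3*w^2 + 2*w + 4*sqrt(2)*w - 36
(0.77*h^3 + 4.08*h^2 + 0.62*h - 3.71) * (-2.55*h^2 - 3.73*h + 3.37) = -1.9635*h^5 - 13.2761*h^4 - 14.2045*h^3 + 20.8975*h^2 + 15.9277*h - 12.5027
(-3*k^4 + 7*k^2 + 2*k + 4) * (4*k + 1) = -12*k^5 - 3*k^4 + 28*k^3 + 15*k^2 + 18*k + 4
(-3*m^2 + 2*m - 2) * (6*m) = -18*m^3 + 12*m^2 - 12*m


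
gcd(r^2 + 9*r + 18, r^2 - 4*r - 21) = r + 3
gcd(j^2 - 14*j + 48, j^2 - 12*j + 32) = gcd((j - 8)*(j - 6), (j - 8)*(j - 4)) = j - 8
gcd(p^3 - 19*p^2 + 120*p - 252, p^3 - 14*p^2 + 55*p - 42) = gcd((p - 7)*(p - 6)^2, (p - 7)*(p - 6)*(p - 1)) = p^2 - 13*p + 42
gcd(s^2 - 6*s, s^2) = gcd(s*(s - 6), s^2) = s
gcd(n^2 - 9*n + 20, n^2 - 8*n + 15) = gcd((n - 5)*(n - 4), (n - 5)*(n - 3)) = n - 5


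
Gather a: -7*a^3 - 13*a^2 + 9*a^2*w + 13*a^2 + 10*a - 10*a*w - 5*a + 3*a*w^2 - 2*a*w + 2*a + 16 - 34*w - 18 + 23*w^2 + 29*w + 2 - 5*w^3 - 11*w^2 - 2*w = -7*a^3 + 9*a^2*w + a*(3*w^2 - 12*w + 7) - 5*w^3 + 12*w^2 - 7*w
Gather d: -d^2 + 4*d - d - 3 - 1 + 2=-d^2 + 3*d - 2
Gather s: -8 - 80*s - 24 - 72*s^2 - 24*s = -72*s^2 - 104*s - 32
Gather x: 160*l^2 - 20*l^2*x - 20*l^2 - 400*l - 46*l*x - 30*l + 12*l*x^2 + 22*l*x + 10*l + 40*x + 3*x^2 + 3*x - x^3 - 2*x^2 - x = 140*l^2 - 420*l - x^3 + x^2*(12*l + 1) + x*(-20*l^2 - 24*l + 42)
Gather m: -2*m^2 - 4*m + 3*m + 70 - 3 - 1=-2*m^2 - m + 66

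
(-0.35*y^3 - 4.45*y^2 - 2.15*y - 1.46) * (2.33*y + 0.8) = -0.8155*y^4 - 10.6485*y^3 - 8.5695*y^2 - 5.1218*y - 1.168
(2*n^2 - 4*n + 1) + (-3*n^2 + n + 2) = -n^2 - 3*n + 3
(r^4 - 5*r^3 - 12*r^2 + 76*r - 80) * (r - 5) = r^5 - 10*r^4 + 13*r^3 + 136*r^2 - 460*r + 400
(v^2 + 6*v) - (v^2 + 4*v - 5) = 2*v + 5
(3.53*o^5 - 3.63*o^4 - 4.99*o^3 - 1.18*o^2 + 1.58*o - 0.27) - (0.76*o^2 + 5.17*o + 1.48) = 3.53*o^5 - 3.63*o^4 - 4.99*o^3 - 1.94*o^2 - 3.59*o - 1.75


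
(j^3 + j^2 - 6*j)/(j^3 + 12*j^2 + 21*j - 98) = j*(j + 3)/(j^2 + 14*j + 49)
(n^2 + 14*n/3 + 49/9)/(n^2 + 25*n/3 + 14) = (n + 7/3)/(n + 6)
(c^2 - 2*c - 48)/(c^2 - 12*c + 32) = (c + 6)/(c - 4)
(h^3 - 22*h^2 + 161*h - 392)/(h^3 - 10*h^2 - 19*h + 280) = (h - 7)/(h + 5)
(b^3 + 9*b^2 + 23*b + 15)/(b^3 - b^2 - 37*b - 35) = (b + 3)/(b - 7)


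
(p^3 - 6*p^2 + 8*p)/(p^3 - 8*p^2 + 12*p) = (p - 4)/(p - 6)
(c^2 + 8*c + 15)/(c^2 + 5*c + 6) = (c + 5)/(c + 2)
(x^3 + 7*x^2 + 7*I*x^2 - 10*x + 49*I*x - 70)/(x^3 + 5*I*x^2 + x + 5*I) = (x^2 + x*(7 + 2*I) + 14*I)/(x^2 + 1)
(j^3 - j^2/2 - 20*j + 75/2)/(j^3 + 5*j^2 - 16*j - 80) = (2*j^2 - 11*j + 15)/(2*(j^2 - 16))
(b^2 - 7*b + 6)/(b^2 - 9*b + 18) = (b - 1)/(b - 3)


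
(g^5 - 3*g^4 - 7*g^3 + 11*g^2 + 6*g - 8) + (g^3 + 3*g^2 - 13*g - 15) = g^5 - 3*g^4 - 6*g^3 + 14*g^2 - 7*g - 23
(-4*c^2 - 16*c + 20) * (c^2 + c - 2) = -4*c^4 - 20*c^3 + 12*c^2 + 52*c - 40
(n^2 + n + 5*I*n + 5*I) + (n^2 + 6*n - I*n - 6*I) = 2*n^2 + 7*n + 4*I*n - I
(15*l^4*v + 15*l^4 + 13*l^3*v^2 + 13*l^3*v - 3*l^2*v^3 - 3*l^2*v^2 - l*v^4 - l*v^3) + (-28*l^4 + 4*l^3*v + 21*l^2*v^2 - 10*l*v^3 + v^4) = 15*l^4*v - 13*l^4 + 13*l^3*v^2 + 17*l^3*v - 3*l^2*v^3 + 18*l^2*v^2 - l*v^4 - 11*l*v^3 + v^4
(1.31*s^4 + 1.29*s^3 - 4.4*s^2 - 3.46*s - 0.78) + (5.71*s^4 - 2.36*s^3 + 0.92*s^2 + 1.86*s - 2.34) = 7.02*s^4 - 1.07*s^3 - 3.48*s^2 - 1.6*s - 3.12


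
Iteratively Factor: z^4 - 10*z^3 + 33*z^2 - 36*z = (z - 4)*(z^3 - 6*z^2 + 9*z) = (z - 4)*(z - 3)*(z^2 - 3*z) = z*(z - 4)*(z - 3)*(z - 3)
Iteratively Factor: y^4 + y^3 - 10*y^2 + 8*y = (y - 2)*(y^3 + 3*y^2 - 4*y) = y*(y - 2)*(y^2 + 3*y - 4) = y*(y - 2)*(y + 4)*(y - 1)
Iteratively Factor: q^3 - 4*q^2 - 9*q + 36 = (q - 4)*(q^2 - 9) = (q - 4)*(q + 3)*(q - 3)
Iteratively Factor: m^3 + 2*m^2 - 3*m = (m + 3)*(m^2 - m) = (m - 1)*(m + 3)*(m)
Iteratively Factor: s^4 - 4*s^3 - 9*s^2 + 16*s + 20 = (s - 2)*(s^3 - 2*s^2 - 13*s - 10) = (s - 5)*(s - 2)*(s^2 + 3*s + 2) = (s - 5)*(s - 2)*(s + 2)*(s + 1)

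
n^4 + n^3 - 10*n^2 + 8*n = n*(n - 2)*(n - 1)*(n + 4)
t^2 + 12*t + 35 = (t + 5)*(t + 7)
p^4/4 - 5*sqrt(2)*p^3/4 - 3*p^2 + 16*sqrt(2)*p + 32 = (p/2 + sqrt(2)/2)*(p/2 + sqrt(2))*(p - 4*sqrt(2))^2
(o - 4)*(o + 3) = o^2 - o - 12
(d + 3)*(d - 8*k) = d^2 - 8*d*k + 3*d - 24*k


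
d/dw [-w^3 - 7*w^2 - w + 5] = -3*w^2 - 14*w - 1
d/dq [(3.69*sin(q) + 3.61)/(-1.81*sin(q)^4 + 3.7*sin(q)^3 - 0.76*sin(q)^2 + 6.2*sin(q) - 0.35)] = (20.0367*sin(q)^4 - 1.1696*sin(q)^3 - 37.2666*sin(q)^2 + 5.4872*sin(q) - 23.6735)*cos(q)/(3.2761*sin(q)^8 - 13.394*sin(q)^7 + 16.4412*sin(q)^6 - 28.068*sin(q)^5 + 47.7246*sin(q)^4 - 12.014*sin(q)^3 + 38.972*sin(q)^2 - 4.34*sin(q) + 0.1225)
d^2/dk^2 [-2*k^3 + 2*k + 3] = -12*k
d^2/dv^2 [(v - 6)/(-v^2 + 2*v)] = 2*(v*(v - 2)*(3*v - 8) - 4*(v - 6)*(v - 1)^2)/(v^3*(v - 2)^3)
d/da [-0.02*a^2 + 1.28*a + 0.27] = 1.28 - 0.04*a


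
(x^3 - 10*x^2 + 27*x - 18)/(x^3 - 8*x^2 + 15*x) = (x^2 - 7*x + 6)/(x*(x - 5))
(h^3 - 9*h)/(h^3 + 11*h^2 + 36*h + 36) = h*(h - 3)/(h^2 + 8*h + 12)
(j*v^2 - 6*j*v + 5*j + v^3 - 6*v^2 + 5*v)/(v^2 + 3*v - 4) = (j*v - 5*j + v^2 - 5*v)/(v + 4)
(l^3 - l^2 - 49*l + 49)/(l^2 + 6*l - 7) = l - 7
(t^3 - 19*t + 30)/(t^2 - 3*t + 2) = (t^2 + 2*t - 15)/(t - 1)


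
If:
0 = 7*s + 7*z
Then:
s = -z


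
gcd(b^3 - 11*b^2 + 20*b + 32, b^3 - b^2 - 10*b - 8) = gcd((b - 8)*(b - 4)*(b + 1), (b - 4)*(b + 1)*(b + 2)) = b^2 - 3*b - 4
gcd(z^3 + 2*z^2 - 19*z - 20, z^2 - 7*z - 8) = z + 1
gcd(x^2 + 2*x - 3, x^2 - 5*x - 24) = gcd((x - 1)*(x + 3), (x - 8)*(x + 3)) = x + 3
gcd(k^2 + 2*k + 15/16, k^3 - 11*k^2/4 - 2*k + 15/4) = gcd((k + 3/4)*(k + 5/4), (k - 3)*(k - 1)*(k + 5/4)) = k + 5/4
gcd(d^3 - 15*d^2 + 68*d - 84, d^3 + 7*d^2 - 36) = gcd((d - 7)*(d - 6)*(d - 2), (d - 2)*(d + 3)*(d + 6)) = d - 2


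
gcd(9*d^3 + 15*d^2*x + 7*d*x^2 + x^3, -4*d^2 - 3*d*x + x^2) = d + x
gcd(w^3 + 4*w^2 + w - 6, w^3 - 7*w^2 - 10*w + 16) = w^2 + w - 2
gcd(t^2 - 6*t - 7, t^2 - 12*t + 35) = t - 7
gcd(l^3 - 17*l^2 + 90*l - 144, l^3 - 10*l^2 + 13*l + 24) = l^2 - 11*l + 24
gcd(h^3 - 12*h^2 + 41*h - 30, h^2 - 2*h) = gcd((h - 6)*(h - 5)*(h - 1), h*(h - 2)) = 1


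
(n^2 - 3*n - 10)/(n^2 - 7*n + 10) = (n + 2)/(n - 2)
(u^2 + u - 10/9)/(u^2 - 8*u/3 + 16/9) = (9*u^2 + 9*u - 10)/(9*u^2 - 24*u + 16)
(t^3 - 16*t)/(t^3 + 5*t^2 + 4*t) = (t - 4)/(t + 1)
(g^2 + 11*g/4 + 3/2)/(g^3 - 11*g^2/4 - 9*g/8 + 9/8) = 2*(g + 2)/(2*g^2 - 7*g + 3)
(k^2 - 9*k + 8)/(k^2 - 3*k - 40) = (k - 1)/(k + 5)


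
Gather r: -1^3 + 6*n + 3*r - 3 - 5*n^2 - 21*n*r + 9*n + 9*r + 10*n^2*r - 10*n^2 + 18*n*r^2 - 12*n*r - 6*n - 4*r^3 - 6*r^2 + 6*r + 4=-15*n^2 + 9*n - 4*r^3 + r^2*(18*n - 6) + r*(10*n^2 - 33*n + 18)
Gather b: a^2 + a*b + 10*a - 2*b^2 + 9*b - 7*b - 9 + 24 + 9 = a^2 + 10*a - 2*b^2 + b*(a + 2) + 24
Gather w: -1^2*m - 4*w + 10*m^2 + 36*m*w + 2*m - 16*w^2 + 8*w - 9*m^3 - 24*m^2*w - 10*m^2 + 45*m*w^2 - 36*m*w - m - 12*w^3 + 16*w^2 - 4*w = -9*m^3 - 24*m^2*w + 45*m*w^2 - 12*w^3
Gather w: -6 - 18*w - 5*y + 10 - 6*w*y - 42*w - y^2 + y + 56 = w*(-6*y - 60) - y^2 - 4*y + 60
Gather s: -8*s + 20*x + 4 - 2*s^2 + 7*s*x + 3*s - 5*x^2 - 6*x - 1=-2*s^2 + s*(7*x - 5) - 5*x^2 + 14*x + 3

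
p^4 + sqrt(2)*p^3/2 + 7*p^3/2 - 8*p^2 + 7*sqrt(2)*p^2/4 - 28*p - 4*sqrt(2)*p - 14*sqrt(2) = (p + 7/2)*(p - 2*sqrt(2))*(p + sqrt(2)/2)*(p + 2*sqrt(2))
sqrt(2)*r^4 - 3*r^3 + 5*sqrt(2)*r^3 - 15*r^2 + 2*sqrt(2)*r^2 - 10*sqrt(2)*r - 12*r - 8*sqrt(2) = (r + 1)*(r + 4)*(r - 2*sqrt(2))*(sqrt(2)*r + 1)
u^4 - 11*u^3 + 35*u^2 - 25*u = u*(u - 5)^2*(u - 1)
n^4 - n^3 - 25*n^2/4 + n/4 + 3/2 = (n - 3)*(n - 1/2)*(n + 1/2)*(n + 2)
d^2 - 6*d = d*(d - 6)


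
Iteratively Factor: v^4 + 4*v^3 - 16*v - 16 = (v - 2)*(v^3 + 6*v^2 + 12*v + 8) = (v - 2)*(v + 2)*(v^2 + 4*v + 4) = (v - 2)*(v + 2)^2*(v + 2)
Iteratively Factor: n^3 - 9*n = (n)*(n^2 - 9) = n*(n - 3)*(n + 3)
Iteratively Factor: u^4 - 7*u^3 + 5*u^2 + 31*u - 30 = (u + 2)*(u^3 - 9*u^2 + 23*u - 15) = (u - 5)*(u + 2)*(u^2 - 4*u + 3) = (u - 5)*(u - 3)*(u + 2)*(u - 1)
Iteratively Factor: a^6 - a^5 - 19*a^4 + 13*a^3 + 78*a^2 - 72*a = (a - 2)*(a^5 + a^4 - 17*a^3 - 21*a^2 + 36*a) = (a - 2)*(a + 3)*(a^4 - 2*a^3 - 11*a^2 + 12*a) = (a - 4)*(a - 2)*(a + 3)*(a^3 + 2*a^2 - 3*a) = a*(a - 4)*(a - 2)*(a + 3)*(a^2 + 2*a - 3) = a*(a - 4)*(a - 2)*(a + 3)^2*(a - 1)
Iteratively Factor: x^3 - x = (x - 1)*(x^2 + x) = x*(x - 1)*(x + 1)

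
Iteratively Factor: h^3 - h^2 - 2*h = (h - 2)*(h^2 + h) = (h - 2)*(h + 1)*(h)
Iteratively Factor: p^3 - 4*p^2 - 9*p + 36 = (p - 3)*(p^2 - p - 12) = (p - 3)*(p + 3)*(p - 4)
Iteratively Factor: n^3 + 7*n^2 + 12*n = (n + 3)*(n^2 + 4*n) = n*(n + 3)*(n + 4)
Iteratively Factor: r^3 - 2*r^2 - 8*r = (r + 2)*(r^2 - 4*r) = r*(r + 2)*(r - 4)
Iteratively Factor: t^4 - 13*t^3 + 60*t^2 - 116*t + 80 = (t - 2)*(t^3 - 11*t^2 + 38*t - 40) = (t - 2)^2*(t^2 - 9*t + 20) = (t - 4)*(t - 2)^2*(t - 5)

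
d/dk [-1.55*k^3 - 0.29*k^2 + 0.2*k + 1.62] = -4.65*k^2 - 0.58*k + 0.2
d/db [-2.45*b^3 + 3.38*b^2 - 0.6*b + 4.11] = -7.35*b^2 + 6.76*b - 0.6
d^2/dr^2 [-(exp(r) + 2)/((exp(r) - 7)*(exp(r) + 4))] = (-exp(4*r) - 11*exp(3*r) - 150*exp(2*r) - 158*exp(r) - 616)*exp(r)/(exp(6*r) - 9*exp(5*r) - 57*exp(4*r) + 477*exp(3*r) + 1596*exp(2*r) - 7056*exp(r) - 21952)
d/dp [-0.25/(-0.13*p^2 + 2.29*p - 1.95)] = (0.5725 - 0.065*p)/(0.13*p^2 - 2.29*p + 1.95)^2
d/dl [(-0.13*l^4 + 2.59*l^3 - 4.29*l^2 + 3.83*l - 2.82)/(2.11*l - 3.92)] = (-0.8229*l^4 + 12.9682*l^3 - 39.5103*l^2 + 33.6336*l - 9.0634)/(4.4521*l^2 - 16.5424*l + 15.3664)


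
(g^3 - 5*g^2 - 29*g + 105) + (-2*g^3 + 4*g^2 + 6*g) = -g^3 - g^2 - 23*g + 105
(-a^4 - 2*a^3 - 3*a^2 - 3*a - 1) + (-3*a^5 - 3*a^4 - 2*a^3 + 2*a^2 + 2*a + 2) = -3*a^5 - 4*a^4 - 4*a^3 - a^2 - a + 1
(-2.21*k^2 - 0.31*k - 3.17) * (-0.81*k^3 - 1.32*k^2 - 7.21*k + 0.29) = 1.7901*k^5 + 3.1683*k^4 + 18.911*k^3 + 5.7786*k^2 + 22.7658*k - 0.9193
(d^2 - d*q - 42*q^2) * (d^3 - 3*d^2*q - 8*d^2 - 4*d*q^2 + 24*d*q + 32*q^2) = d^5 - 4*d^4*q - 8*d^4 - 43*d^3*q^2 + 32*d^3*q + 130*d^2*q^3 + 344*d^2*q^2 + 168*d*q^4 - 1040*d*q^3 - 1344*q^4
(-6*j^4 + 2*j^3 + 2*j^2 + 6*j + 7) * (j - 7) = -6*j^5 + 44*j^4 - 12*j^3 - 8*j^2 - 35*j - 49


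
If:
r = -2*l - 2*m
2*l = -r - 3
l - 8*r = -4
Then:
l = -28/17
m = 3/2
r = 5/17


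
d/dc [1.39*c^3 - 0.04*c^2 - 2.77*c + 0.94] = 4.17*c^2 - 0.08*c - 2.77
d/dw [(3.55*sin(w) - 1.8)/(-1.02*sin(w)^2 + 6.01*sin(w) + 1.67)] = (3.621*sin(w)^2 - 3.672*sin(w) + 16.7465)*cos(w)/(1.0404*sin(w)^4 - 12.2604*sin(w)^3 + 32.7133*sin(w)^2 + 20.0734*sin(w) + 2.7889)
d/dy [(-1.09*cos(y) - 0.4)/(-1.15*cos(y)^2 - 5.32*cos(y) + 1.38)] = (1.2535*cos(y)^2 + 0.92*cos(y) + 3.6322)*sin(y)/(1.3225*cos(y)^4 + 12.236*cos(y)^3 + 25.1284*cos(y)^2 - 14.6832*cos(y) + 1.9044)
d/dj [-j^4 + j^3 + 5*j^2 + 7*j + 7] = -4*j^3 + 3*j^2 + 10*j + 7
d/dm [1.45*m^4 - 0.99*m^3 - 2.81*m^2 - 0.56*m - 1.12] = 5.8*m^3 - 2.97*m^2 - 5.62*m - 0.56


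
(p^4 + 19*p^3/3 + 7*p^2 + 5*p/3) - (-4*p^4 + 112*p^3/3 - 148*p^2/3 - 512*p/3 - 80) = 5*p^4 - 31*p^3 + 169*p^2/3 + 517*p/3 + 80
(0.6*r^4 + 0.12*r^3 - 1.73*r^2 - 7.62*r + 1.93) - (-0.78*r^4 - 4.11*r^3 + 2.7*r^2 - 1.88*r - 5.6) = 1.38*r^4 + 4.23*r^3 - 4.43*r^2 - 5.74*r + 7.53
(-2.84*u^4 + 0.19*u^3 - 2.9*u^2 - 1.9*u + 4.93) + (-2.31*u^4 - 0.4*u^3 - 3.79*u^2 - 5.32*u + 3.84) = -5.15*u^4 - 0.21*u^3 - 6.69*u^2 - 7.22*u + 8.77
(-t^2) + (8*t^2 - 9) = 7*t^2 - 9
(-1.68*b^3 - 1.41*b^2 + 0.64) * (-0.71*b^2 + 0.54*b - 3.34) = 1.1928*b^5 + 0.0938999999999999*b^4 + 4.8498*b^3 + 4.255*b^2 + 0.3456*b - 2.1376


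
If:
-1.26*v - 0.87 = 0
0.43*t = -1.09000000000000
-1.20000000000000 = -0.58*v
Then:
No Solution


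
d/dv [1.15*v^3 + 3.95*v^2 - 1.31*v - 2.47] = 3.45*v^2 + 7.9*v - 1.31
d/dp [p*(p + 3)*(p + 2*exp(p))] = 2*p^2*exp(p) + 3*p^2 + 10*p*exp(p) + 6*p + 6*exp(p)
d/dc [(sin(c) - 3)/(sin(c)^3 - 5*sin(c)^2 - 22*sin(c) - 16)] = (-2*sin(c)^3 + 14*sin(c)^2 - 30*sin(c) - 82)*cos(c)/((sin(c) - 8)^2*(sin(c) + 1)^2*(sin(c) + 2)^2)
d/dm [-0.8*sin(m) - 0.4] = -0.8*cos(m)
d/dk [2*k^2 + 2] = 4*k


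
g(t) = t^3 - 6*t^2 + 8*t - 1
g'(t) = 3*t^2 - 12*t + 8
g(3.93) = -1.53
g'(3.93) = 7.17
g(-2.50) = -74.12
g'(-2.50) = 56.75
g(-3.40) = -136.86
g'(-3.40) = 83.48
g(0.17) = 0.19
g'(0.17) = 6.05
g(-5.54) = -399.50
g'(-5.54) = 166.55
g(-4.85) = -295.02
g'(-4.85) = 136.77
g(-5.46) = -386.32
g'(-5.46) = 162.95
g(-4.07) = -200.37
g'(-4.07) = 106.53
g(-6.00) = -481.00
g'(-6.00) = 188.00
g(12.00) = 959.00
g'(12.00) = 296.00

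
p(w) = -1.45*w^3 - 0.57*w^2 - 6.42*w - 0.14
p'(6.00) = -169.86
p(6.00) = -372.38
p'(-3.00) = -42.15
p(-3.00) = 53.14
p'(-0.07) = -6.36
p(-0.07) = 0.31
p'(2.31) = -32.27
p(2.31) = -35.89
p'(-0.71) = -7.80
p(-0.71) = 4.65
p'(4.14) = -85.70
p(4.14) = -139.38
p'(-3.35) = -51.42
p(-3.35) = 69.48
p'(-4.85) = -103.21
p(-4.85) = 183.01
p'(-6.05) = -158.74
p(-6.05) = 338.93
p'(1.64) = -19.99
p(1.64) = -18.60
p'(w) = -4.35*w^2 - 1.14*w - 6.42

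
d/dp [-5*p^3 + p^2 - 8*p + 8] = -15*p^2 + 2*p - 8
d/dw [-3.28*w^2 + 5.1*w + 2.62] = 5.1 - 6.56*w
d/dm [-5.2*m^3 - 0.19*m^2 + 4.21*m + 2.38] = -15.6*m^2 - 0.38*m + 4.21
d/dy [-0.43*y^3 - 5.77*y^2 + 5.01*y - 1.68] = -1.29*y^2 - 11.54*y + 5.01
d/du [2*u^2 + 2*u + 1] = 4*u + 2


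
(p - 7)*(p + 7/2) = p^2 - 7*p/2 - 49/2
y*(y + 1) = y^2 + y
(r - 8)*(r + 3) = r^2 - 5*r - 24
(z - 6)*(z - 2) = z^2 - 8*z + 12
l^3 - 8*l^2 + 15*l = l*(l - 5)*(l - 3)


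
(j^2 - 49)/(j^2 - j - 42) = (j + 7)/(j + 6)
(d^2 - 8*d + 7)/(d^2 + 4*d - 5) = (d - 7)/(d + 5)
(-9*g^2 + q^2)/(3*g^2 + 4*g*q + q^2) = (-3*g + q)/(g + q)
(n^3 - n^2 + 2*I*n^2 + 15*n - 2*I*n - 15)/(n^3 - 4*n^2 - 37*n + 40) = (n^2 + 2*I*n + 15)/(n^2 - 3*n - 40)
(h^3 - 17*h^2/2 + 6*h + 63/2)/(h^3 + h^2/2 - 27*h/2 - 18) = (h^2 - 10*h + 21)/(h^2 - h - 12)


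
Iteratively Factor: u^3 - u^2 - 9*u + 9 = (u + 3)*(u^2 - 4*u + 3) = (u - 1)*(u + 3)*(u - 3)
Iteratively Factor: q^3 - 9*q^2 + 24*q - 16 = (q - 1)*(q^2 - 8*q + 16) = (q - 4)*(q - 1)*(q - 4)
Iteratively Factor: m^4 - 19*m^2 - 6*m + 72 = (m - 2)*(m^3 + 2*m^2 - 15*m - 36) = (m - 2)*(m + 3)*(m^2 - m - 12) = (m - 4)*(m - 2)*(m + 3)*(m + 3)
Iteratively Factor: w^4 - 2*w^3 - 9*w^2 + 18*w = (w - 3)*(w^3 + w^2 - 6*w) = (w - 3)*(w - 2)*(w^2 + 3*w) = (w - 3)*(w - 2)*(w + 3)*(w)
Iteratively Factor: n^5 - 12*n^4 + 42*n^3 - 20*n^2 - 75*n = (n)*(n^4 - 12*n^3 + 42*n^2 - 20*n - 75) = n*(n - 5)*(n^3 - 7*n^2 + 7*n + 15) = n*(n - 5)^2*(n^2 - 2*n - 3) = n*(n - 5)^2*(n - 3)*(n + 1)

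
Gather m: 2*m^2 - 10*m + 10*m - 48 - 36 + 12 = 2*m^2 - 72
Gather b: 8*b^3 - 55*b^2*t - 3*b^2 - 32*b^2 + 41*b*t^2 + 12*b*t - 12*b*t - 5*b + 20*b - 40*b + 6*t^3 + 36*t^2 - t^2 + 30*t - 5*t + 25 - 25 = 8*b^3 + b^2*(-55*t - 35) + b*(41*t^2 - 25) + 6*t^3 + 35*t^2 + 25*t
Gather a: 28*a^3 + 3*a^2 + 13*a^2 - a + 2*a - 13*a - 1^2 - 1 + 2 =28*a^3 + 16*a^2 - 12*a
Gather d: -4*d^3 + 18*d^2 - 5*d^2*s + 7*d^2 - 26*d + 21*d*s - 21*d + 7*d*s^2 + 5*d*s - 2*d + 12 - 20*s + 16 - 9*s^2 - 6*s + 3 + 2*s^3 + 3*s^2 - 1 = -4*d^3 + d^2*(25 - 5*s) + d*(7*s^2 + 26*s - 49) + 2*s^3 - 6*s^2 - 26*s + 30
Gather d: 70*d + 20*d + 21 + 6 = 90*d + 27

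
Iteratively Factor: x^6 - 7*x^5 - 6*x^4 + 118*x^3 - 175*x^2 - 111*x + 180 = (x - 5)*(x^5 - 2*x^4 - 16*x^3 + 38*x^2 + 15*x - 36) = (x - 5)*(x + 4)*(x^4 - 6*x^3 + 8*x^2 + 6*x - 9) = (x - 5)*(x - 3)*(x + 4)*(x^3 - 3*x^2 - x + 3) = (x - 5)*(x - 3)^2*(x + 4)*(x^2 - 1) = (x - 5)*(x - 3)^2*(x + 1)*(x + 4)*(x - 1)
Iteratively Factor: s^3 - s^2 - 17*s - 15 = (s + 1)*(s^2 - 2*s - 15) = (s - 5)*(s + 1)*(s + 3)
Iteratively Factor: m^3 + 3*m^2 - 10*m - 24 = (m + 2)*(m^2 + m - 12) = (m - 3)*(m + 2)*(m + 4)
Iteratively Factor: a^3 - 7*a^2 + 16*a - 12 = (a - 3)*(a^2 - 4*a + 4) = (a - 3)*(a - 2)*(a - 2)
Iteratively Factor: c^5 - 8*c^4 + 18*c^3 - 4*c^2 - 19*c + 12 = (c - 1)*(c^4 - 7*c^3 + 11*c^2 + 7*c - 12) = (c - 1)^2*(c^3 - 6*c^2 + 5*c + 12) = (c - 3)*(c - 1)^2*(c^2 - 3*c - 4) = (c - 4)*(c - 3)*(c - 1)^2*(c + 1)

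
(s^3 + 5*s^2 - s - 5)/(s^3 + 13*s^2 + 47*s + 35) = (s - 1)/(s + 7)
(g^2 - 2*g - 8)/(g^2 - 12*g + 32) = (g + 2)/(g - 8)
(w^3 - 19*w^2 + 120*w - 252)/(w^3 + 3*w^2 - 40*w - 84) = (w^2 - 13*w + 42)/(w^2 + 9*w + 14)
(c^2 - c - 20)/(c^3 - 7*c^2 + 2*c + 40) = (c + 4)/(c^2 - 2*c - 8)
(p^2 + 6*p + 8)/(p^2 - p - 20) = (p + 2)/(p - 5)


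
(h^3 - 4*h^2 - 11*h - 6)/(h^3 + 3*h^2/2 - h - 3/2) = 2*(h^2 - 5*h - 6)/(2*h^2 + h - 3)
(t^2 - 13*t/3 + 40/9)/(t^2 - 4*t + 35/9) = (3*t - 8)/(3*t - 7)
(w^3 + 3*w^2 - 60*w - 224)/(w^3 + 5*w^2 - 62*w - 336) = (w + 4)/(w + 6)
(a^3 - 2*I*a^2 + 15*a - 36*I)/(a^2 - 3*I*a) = a + I + 12/a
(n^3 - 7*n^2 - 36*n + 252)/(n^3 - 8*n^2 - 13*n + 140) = (n^2 - 36)/(n^2 - n - 20)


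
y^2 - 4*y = y*(y - 4)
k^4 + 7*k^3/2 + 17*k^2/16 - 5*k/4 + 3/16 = (k - 1/4)^2*(k + 1)*(k + 3)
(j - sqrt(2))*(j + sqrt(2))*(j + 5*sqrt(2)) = j^3 + 5*sqrt(2)*j^2 - 2*j - 10*sqrt(2)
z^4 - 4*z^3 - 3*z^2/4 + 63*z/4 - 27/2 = (z - 3)*(z - 3/2)^2*(z + 2)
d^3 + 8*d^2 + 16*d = d*(d + 4)^2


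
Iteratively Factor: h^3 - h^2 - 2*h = (h + 1)*(h^2 - 2*h) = h*(h + 1)*(h - 2)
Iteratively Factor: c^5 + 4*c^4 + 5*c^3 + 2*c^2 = (c)*(c^4 + 4*c^3 + 5*c^2 + 2*c) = c^2*(c^3 + 4*c^2 + 5*c + 2) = c^2*(c + 1)*(c^2 + 3*c + 2) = c^2*(c + 1)^2*(c + 2)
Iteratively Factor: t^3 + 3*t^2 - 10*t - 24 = (t - 3)*(t^2 + 6*t + 8) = (t - 3)*(t + 2)*(t + 4)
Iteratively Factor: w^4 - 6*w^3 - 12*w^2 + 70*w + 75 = (w - 5)*(w^3 - w^2 - 17*w - 15) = (w - 5)^2*(w^2 + 4*w + 3) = (w - 5)^2*(w + 1)*(w + 3)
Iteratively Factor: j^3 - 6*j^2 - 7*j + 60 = (j - 4)*(j^2 - 2*j - 15) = (j - 5)*(j - 4)*(j + 3)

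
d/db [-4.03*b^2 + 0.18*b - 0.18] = 0.18 - 8.06*b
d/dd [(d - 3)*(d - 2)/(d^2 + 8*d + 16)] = (13*d - 32)/(d^3 + 12*d^2 + 48*d + 64)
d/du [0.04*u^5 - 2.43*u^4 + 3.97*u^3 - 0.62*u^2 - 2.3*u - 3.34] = 0.2*u^4 - 9.72*u^3 + 11.91*u^2 - 1.24*u - 2.3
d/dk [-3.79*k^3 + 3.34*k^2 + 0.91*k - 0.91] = -11.37*k^2 + 6.68*k + 0.91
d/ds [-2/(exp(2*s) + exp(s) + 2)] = (4*exp(s) + 2)*exp(s)/(exp(2*s) + exp(s) + 2)^2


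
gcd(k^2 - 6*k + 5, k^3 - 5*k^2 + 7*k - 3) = k - 1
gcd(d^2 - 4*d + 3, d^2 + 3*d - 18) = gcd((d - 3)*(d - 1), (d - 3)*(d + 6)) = d - 3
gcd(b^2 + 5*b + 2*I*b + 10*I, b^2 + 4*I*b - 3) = 1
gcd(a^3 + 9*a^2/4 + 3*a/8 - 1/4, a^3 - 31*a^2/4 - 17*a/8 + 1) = a^2 + a/4 - 1/8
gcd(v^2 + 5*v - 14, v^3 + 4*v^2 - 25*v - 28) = v + 7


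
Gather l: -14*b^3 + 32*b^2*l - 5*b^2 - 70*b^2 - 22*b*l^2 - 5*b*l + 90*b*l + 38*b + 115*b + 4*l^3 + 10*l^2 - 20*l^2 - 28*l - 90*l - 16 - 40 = -14*b^3 - 75*b^2 + 153*b + 4*l^3 + l^2*(-22*b - 10) + l*(32*b^2 + 85*b - 118) - 56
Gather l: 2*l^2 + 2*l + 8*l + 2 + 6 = 2*l^2 + 10*l + 8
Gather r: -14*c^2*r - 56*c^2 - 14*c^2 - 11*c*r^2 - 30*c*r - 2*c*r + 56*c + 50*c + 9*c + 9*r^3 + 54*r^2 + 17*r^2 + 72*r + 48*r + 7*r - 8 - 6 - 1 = -70*c^2 + 115*c + 9*r^3 + r^2*(71 - 11*c) + r*(-14*c^2 - 32*c + 127) - 15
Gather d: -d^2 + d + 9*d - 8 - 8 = -d^2 + 10*d - 16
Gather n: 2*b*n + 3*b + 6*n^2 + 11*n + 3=3*b + 6*n^2 + n*(2*b + 11) + 3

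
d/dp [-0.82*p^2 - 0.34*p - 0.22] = -1.64*p - 0.34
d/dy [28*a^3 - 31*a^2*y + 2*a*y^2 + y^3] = -31*a^2 + 4*a*y + 3*y^2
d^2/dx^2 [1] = 0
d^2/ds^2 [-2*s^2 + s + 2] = -4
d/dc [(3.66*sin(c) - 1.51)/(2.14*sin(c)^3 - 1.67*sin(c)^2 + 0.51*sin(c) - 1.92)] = (-15.6648*sin(c)^3 + 15.8064*sin(c)^2 - 5.0434*sin(c) - 6.2571)*cos(c)/(4.5796*sin(c)^6 - 7.1476*sin(c)^5 + 4.9717*sin(c)^4 - 9.921*sin(c)^3 + 6.6729*sin(c)^2 - 1.9584*sin(c) + 3.6864)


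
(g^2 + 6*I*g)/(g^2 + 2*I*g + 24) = g/(g - 4*I)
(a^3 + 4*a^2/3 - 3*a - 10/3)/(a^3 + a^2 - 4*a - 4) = (a - 5/3)/(a - 2)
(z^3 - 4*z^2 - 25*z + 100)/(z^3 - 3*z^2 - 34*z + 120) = (z + 5)/(z + 6)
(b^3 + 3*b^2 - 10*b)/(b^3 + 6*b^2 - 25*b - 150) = b*(b - 2)/(b^2 + b - 30)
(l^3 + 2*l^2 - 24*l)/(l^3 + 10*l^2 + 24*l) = (l - 4)/(l + 4)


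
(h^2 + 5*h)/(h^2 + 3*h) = (h + 5)/(h + 3)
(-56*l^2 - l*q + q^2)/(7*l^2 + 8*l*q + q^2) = (-8*l + q)/(l + q)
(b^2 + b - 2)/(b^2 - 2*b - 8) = (b - 1)/(b - 4)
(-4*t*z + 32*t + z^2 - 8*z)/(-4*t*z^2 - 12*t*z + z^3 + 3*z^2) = (z - 8)/(z*(z + 3))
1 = 1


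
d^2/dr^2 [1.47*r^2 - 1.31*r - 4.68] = 2.94000000000000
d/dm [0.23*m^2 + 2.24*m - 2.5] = 0.46*m + 2.24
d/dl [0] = 0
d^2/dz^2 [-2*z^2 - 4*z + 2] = -4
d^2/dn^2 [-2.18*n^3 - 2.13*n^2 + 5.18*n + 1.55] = -13.08*n - 4.26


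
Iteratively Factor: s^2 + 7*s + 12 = (s + 4)*(s + 3)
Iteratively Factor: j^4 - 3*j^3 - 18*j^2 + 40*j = (j + 4)*(j^3 - 7*j^2 + 10*j) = (j - 2)*(j + 4)*(j^2 - 5*j) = j*(j - 2)*(j + 4)*(j - 5)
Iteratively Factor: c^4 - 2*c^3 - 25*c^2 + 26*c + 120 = (c + 2)*(c^3 - 4*c^2 - 17*c + 60) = (c - 5)*(c + 2)*(c^2 + c - 12) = (c - 5)*(c + 2)*(c + 4)*(c - 3)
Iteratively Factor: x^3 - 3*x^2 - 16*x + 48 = (x + 4)*(x^2 - 7*x + 12) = (x - 3)*(x + 4)*(x - 4)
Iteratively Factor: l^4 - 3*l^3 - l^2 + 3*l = (l + 1)*(l^3 - 4*l^2 + 3*l) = (l - 3)*(l + 1)*(l^2 - l) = (l - 3)*(l - 1)*(l + 1)*(l)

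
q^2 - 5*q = q*(q - 5)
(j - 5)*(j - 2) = j^2 - 7*j + 10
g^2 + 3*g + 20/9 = (g + 4/3)*(g + 5/3)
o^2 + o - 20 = (o - 4)*(o + 5)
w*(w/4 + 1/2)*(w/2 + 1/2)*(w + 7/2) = w^4/8 + 13*w^3/16 + 25*w^2/16 + 7*w/8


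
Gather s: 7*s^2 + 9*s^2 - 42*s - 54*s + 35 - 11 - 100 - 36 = 16*s^2 - 96*s - 112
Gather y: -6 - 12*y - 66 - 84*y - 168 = -96*y - 240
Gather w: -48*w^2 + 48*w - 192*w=-48*w^2 - 144*w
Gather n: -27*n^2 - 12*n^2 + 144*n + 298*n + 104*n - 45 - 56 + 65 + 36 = -39*n^2 + 546*n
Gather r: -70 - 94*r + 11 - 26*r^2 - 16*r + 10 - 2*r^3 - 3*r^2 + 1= -2*r^3 - 29*r^2 - 110*r - 48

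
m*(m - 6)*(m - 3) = m^3 - 9*m^2 + 18*m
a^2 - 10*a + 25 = (a - 5)^2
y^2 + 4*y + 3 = (y + 1)*(y + 3)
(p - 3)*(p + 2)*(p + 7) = p^3 + 6*p^2 - 13*p - 42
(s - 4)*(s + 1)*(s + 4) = s^3 + s^2 - 16*s - 16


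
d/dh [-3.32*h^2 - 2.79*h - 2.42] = -6.64*h - 2.79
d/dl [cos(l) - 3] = -sin(l)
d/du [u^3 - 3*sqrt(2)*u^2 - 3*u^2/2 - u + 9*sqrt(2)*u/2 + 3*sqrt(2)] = 3*u^2 - 6*sqrt(2)*u - 3*u - 1 + 9*sqrt(2)/2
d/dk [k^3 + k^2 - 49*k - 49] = 3*k^2 + 2*k - 49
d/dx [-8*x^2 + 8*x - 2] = 8 - 16*x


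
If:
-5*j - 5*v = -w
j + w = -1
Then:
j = -w - 1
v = 6*w/5 + 1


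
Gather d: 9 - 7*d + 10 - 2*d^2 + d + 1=-2*d^2 - 6*d + 20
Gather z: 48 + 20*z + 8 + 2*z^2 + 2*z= 2*z^2 + 22*z + 56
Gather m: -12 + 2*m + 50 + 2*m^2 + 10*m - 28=2*m^2 + 12*m + 10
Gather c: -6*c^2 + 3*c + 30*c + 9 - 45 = -6*c^2 + 33*c - 36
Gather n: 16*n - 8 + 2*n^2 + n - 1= 2*n^2 + 17*n - 9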